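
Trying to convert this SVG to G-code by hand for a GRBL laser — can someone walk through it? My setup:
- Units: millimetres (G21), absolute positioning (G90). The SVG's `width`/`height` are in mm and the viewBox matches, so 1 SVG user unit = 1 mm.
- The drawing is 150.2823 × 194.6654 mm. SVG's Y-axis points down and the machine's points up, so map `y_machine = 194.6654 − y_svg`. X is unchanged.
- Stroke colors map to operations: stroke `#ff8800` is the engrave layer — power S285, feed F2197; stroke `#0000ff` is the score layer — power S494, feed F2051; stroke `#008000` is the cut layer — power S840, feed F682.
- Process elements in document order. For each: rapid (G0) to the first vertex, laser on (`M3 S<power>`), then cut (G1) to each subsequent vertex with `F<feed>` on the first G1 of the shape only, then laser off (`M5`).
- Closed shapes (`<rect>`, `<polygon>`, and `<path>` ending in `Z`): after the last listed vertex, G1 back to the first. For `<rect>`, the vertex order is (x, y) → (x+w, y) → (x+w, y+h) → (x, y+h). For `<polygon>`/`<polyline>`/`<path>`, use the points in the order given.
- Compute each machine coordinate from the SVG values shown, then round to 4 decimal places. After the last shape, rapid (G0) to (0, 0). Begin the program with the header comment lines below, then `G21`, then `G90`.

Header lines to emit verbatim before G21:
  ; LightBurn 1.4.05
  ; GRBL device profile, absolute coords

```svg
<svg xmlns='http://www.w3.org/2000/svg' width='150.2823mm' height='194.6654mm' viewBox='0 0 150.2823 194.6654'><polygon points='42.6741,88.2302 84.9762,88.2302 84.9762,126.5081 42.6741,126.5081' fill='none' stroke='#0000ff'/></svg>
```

1 u = 1 mm; y_m = 194.6654 − y.

[1] `<polygon>` rectangle, #0000ff→score S494 F2051: (42.6741,106.4352) → (84.9762,106.4352) → (84.9762,68.1573) → (42.6741,68.1573) → (42.6741,106.4352) (closed)

; LightBurn 1.4.05
; GRBL device profile, absolute coords
G21
G90
G0 X42.6741 Y106.4352
M3 S494
G1 X84.9762 Y106.4352 F2051
G1 X84.9762 Y68.1573
G1 X42.6741 Y68.1573
G1 X42.6741 Y106.4352
M5
G0 X0.0000 Y0.0000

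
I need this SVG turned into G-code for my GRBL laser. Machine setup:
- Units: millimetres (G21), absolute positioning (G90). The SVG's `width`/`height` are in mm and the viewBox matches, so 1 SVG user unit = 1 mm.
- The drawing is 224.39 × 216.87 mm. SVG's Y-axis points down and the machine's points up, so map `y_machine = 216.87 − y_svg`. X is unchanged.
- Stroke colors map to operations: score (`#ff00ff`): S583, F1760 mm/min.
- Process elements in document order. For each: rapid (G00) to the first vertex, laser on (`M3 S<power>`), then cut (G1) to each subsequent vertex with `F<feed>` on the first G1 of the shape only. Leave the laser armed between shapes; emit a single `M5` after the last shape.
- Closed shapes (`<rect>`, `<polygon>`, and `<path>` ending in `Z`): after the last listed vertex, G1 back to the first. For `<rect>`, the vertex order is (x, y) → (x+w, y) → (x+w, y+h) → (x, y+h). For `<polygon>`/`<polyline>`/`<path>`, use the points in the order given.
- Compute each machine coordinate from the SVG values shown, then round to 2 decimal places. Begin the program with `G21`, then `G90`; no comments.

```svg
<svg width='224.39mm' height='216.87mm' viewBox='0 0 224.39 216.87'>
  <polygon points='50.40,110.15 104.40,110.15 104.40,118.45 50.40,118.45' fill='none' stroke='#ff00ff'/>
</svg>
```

G21
G90
G00 X50.40 Y106.72
M3 S583
G1 X104.40 Y106.72 F1760
G1 X104.40 Y98.42
G1 X50.40 Y98.42
G1 X50.40 Y106.72
M5

viewBox `0 0 224.39 216.87` with mm width/height → 1 unit = 1 mm. Flip: y_m = 216.87 − y_svg.

**Shape 1** — `<polygon>` rectangle, stroke `#ff00ff` → score (S583, F1760). Machine vertices: (50.40,106.72) → (104.40,106.72) → (104.40,98.42) → (50.40,98.42) → (50.40,106.72). Closed: final G1 returns to the first vertex.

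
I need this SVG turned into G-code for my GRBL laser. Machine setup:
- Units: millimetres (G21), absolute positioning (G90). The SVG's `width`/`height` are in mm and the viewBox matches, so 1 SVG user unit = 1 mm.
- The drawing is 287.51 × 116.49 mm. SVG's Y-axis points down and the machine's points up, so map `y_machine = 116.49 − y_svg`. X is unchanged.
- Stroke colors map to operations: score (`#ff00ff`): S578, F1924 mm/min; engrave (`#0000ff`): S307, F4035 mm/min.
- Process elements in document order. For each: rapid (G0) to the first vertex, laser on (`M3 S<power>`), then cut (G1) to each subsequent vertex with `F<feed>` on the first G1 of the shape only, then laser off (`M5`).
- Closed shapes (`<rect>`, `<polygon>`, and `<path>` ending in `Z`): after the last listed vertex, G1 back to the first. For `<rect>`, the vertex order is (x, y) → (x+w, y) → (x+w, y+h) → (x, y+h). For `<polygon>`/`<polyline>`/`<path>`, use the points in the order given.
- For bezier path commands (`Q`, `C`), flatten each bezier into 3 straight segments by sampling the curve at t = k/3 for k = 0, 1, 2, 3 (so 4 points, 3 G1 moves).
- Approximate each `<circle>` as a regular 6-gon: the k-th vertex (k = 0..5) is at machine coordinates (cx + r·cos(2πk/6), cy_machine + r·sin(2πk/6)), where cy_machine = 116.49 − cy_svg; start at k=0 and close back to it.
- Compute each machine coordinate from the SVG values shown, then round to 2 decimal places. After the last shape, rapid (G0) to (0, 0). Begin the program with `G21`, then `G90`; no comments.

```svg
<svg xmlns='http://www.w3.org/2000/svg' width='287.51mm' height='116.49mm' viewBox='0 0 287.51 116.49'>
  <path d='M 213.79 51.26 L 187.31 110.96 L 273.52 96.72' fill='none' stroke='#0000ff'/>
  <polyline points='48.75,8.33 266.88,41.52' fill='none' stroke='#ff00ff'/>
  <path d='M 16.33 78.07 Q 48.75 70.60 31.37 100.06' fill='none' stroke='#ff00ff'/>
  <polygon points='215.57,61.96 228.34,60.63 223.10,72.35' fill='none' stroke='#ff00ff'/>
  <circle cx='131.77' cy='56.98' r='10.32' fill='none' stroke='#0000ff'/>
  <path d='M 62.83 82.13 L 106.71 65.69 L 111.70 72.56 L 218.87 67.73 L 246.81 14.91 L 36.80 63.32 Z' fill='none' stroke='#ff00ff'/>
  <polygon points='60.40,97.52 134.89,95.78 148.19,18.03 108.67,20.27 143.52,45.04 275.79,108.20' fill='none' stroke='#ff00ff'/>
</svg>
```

G21
G90
G0 X213.79 Y65.23
M3 S307
G1 X187.31 Y5.53 F4035
G1 X273.52 Y19.77
M5
G0 X48.75 Y108.16
M3 S578
G1 X266.88 Y74.97 F1924
M5
G0 X16.33 Y38.42
M3 S578
G1 X32.41 Y39.30 F1924
G1 X37.42 Y31.97
G1 X31.37 Y16.43
M5
G0 X215.57 Y54.53
M3 S578
G1 X228.34 Y55.86 F1924
G1 X223.10 Y44.14
G1 X215.57 Y54.53
M5
G0 X142.09 Y59.51
M3 S307
G1 X136.93 Y68.45 F4035
G1 X126.61 Y68.45
G1 X121.45 Y59.51
G1 X126.61 Y50.57
G1 X136.93 Y50.57
G1 X142.09 Y59.51
M5
G0 X62.83 Y34.36
M3 S578
G1 X106.71 Y50.80 F1924
G1 X111.70 Y43.93
G1 X218.87 Y48.76
G1 X246.81 Y101.58
G1 X36.80 Y53.17
G1 X62.83 Y34.36
M5
G0 X60.40 Y18.97
M3 S578
G1 X134.89 Y20.71 F1924
G1 X148.19 Y98.46
G1 X108.67 Y96.22
G1 X143.52 Y71.45
G1 X275.79 Y8.29
G1 X60.40 Y18.97
M5
G0 X0.00 Y0.00

viewBox `0 0 287.51 116.49` with mm width/height → 1 unit = 1 mm. Flip: y_m = 116.49 − y_svg.

**Shape 1** — `<path>` open polyline, stroke `#0000ff` → engrave (S307, F4035). Machine vertices: (213.79,65.23) → (187.31,5.53) → (273.52,19.77). Open path.

**Shape 2** — `<polyline>` line segment, stroke `#ff00ff` → score (S578, F1924). Machine vertices: (48.75,108.16) → (266.88,74.97). Open path.

**Shape 3** — `<path>` quadratic bezier, stroke `#ff00ff` → score (S578, F1924). Control points (SVG): P0=(16.33,78.07), P1=(48.75,70.60), P2=(31.37,100.06); sampled at t=k/3. Machine vertices: (16.33,38.42) → (32.41,39.30) → (37.42,31.97) → (31.37,16.43). Open path.

**Shape 4** — `<polygon>` regular polygon, stroke `#ff00ff` → score (S578, F1924). Machine vertices: (215.57,54.53) → (228.34,55.86) → (223.10,44.14) → (215.57,54.53). Closed: final G1 returns to the first vertex.

**Shape 5** — `<circle>` circle, stroke `#0000ff` → engrave (S307, F4035). Machine vertices: (142.09,59.51) → (136.93,68.45) → (126.61,68.45) → (121.45,59.51) → (126.61,50.57) → (136.93,50.57) → (142.09,59.51). Closed: final G1 returns to the first vertex.

**Shape 6** — `<path>` closed polygon, stroke `#ff00ff` → score (S578, F1924). Machine vertices: (62.83,34.36) → (106.71,50.80) → (111.70,43.93) → (218.87,48.76) → (246.81,101.58) → (36.80,53.17) → (62.83,34.36). Closed: final G1 returns to the first vertex.

**Shape 7** — `<polygon>` closed polygon, stroke `#ff00ff` → score (S578, F1924). Machine vertices: (60.40,18.97) → (134.89,20.71) → (148.19,98.46) → (108.67,96.22) → (143.52,71.45) → (275.79,8.29) → (60.40,18.97). Closed: final G1 returns to the first vertex.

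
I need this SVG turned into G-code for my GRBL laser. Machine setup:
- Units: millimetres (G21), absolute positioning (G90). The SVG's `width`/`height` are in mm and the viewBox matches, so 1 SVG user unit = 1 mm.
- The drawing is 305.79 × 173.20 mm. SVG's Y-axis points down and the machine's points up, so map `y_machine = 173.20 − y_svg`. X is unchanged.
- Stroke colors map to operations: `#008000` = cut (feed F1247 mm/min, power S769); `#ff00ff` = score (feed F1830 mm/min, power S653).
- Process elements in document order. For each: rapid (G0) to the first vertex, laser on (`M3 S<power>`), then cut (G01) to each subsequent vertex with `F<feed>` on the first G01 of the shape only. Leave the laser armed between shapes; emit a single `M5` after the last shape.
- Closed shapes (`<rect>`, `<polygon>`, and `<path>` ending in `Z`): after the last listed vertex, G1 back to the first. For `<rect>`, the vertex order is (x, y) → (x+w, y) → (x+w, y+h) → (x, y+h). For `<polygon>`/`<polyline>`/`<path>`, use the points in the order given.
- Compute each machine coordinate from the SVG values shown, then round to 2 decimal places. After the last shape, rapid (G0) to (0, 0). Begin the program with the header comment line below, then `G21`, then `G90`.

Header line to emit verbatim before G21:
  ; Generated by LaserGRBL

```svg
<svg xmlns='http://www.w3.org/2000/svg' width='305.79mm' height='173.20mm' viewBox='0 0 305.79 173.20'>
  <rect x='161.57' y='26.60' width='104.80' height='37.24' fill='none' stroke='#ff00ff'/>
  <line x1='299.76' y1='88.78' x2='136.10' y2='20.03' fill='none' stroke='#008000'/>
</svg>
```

; Generated by LaserGRBL
G21
G90
G0 X161.57 Y146.60
M3 S653
G01 X266.37 Y146.60 F1830
G01 X266.37 Y109.36
G01 X161.57 Y109.36
G01 X161.57 Y146.60
G0 X299.76 Y84.42
M3 S769
G01 X136.10 Y153.17 F1247
M5
G0 X0.00 Y0.00

1 u = 1 mm; y_m = 173.20 − y.

[1] `<rect>` rectangle, #ff00ff→score S653 F1830: (161.57,146.60) → (266.37,146.60) → (266.37,109.36) → (161.57,109.36) → (161.57,146.60) (closed)

[2] `<line>` line segment, #008000→cut S769 F1247: (299.76,84.42) → (136.10,153.17)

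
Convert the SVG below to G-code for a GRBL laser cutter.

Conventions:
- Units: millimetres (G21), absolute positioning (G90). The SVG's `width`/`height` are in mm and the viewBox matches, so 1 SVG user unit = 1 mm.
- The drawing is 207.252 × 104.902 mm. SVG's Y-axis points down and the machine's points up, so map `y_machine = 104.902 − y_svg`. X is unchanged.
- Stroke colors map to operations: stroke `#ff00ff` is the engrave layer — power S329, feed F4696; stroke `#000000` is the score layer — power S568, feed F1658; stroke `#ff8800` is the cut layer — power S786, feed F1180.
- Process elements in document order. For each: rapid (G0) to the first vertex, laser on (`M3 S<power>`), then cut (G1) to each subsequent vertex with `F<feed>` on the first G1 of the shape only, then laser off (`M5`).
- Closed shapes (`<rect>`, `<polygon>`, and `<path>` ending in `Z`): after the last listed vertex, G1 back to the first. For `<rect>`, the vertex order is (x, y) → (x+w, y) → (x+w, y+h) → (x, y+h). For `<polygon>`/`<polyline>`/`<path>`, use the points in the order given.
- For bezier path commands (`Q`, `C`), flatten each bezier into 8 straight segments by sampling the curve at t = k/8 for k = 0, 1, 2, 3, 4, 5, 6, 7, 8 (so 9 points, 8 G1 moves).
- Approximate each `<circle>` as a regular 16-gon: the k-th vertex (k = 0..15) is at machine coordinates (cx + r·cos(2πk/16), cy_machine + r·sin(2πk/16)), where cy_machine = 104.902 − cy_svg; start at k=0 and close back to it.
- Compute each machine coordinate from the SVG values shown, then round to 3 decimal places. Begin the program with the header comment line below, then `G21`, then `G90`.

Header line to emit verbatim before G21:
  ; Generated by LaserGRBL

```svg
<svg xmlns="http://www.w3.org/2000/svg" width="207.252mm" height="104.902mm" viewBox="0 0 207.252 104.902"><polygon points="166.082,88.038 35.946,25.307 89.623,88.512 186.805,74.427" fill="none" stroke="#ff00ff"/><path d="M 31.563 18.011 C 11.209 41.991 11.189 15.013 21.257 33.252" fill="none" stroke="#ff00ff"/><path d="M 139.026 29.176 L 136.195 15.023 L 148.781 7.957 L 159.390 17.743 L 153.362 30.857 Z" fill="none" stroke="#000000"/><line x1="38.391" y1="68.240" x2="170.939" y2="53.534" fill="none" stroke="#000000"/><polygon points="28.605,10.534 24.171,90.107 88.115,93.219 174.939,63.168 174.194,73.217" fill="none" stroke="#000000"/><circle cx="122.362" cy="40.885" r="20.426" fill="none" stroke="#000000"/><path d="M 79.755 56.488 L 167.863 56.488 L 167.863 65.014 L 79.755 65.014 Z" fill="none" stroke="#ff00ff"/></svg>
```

Since the viewBox matches the mm dimensions, user units are millimetres directly. The only transform is the Y-flip y_m = 104.902 − y_svg.

Shape 1 is a closed polygon drawn with `<polygon>`. Its stroke #ff00ff means engrave at S329, F4696. After flipping Y the toolpath is (166.082,16.864) → (35.946,79.595) → (89.623,16.390) → (186.805,30.475) → (166.082,16.864), returning to the start.

Shape 2 is a cubic bezier drawn with `<path>`. Its stroke #ff00ff means engrave at S329, F4696. After flipping Y the toolpath is (31.563,86.891) → (24.863,80.099) → (19.950,76.958) → (16.703,76.340) → (15.002,77.118) → (14.727,78.165) → (15.758,78.354) → (17.974,76.558) → (21.257,71.650).

Shape 3 is a regular polygon drawn with `<path>`. Its stroke #000000 means score at S568, F1658. After flipping Y the toolpath is (139.026,75.726) → (136.195,89.879) → (148.781,96.945) → (159.390,87.159) → (153.362,74.045) → (139.026,75.726), returning to the start.

Shape 4 is a line segment drawn with `<line>`. Its stroke #000000 means score at S568, F1658. After flipping Y the toolpath is (38.391,36.662) → (170.939,51.368).

Shape 5 is a closed polygon drawn with `<polygon>`. Its stroke #000000 means score at S568, F1658. After flipping Y the toolpath is (28.605,94.368) → (24.171,14.795) → (88.115,11.683) → (174.939,41.734) → (174.194,31.685) → (28.605,94.368), returning to the start.

Shape 6 is a circle drawn with `<circle>`. Its stroke #000000 means score at S568, F1658. After flipping Y the toolpath is (142.788,64.017) → (141.233,71.834) → (136.805,78.460) → (130.179,82.888) → (122.362,84.443) → (114.545,82.888) → (107.919,78.460) → (103.491,71.834) → (101.936,64.017) → (103.491,56.200) → (107.919,49.574) → (114.545,45.146) → (122.362,43.591) → (130.179,45.146) → (136.805,49.574) → (141.233,56.200) → (142.788,64.017), returning to the start.

Shape 7 is a rectangle drawn with `<path>`. Its stroke #ff00ff means engrave at S329, F4696. After flipping Y the toolpath is (79.755,48.414) → (167.863,48.414) → (167.863,39.888) → (79.755,39.888) → (79.755,48.414), returning to the start.

; Generated by LaserGRBL
G21
G90
G0 X166.082 Y16.864
M3 S329
G1 X35.946 Y79.595 F4696
G1 X89.623 Y16.390
G1 X186.805 Y30.475
G1 X166.082 Y16.864
M5
G0 X31.563 Y86.891
M3 S329
G1 X24.863 Y80.099 F4696
G1 X19.950 Y76.958
G1 X16.703 Y76.340
G1 X15.002 Y77.118
G1 X14.727 Y78.165
G1 X15.758 Y78.354
G1 X17.974 Y76.558
G1 X21.257 Y71.650
M5
G0 X139.026 Y75.726
M3 S568
G1 X136.195 Y89.879 F1658
G1 X148.781 Y96.945
G1 X159.390 Y87.159
G1 X153.362 Y74.045
G1 X139.026 Y75.726
M5
G0 X38.391 Y36.662
M3 S568
G1 X170.939 Y51.368 F1658
M5
G0 X28.605 Y94.368
M3 S568
G1 X24.171 Y14.795 F1658
G1 X88.115 Y11.683
G1 X174.939 Y41.734
G1 X174.194 Y31.685
G1 X28.605 Y94.368
M5
G0 X142.788 Y64.017
M3 S568
G1 X141.233 Y71.834 F1658
G1 X136.805 Y78.460
G1 X130.179 Y82.888
G1 X122.362 Y84.443
G1 X114.545 Y82.888
G1 X107.919 Y78.460
G1 X103.491 Y71.834
G1 X101.936 Y64.017
G1 X103.491 Y56.200
G1 X107.919 Y49.574
G1 X114.545 Y45.146
G1 X122.362 Y43.591
G1 X130.179 Y45.146
G1 X136.805 Y49.574
G1 X141.233 Y56.200
G1 X142.788 Y64.017
M5
G0 X79.755 Y48.414
M3 S329
G1 X167.863 Y48.414 F4696
G1 X167.863 Y39.888
G1 X79.755 Y39.888
G1 X79.755 Y48.414
M5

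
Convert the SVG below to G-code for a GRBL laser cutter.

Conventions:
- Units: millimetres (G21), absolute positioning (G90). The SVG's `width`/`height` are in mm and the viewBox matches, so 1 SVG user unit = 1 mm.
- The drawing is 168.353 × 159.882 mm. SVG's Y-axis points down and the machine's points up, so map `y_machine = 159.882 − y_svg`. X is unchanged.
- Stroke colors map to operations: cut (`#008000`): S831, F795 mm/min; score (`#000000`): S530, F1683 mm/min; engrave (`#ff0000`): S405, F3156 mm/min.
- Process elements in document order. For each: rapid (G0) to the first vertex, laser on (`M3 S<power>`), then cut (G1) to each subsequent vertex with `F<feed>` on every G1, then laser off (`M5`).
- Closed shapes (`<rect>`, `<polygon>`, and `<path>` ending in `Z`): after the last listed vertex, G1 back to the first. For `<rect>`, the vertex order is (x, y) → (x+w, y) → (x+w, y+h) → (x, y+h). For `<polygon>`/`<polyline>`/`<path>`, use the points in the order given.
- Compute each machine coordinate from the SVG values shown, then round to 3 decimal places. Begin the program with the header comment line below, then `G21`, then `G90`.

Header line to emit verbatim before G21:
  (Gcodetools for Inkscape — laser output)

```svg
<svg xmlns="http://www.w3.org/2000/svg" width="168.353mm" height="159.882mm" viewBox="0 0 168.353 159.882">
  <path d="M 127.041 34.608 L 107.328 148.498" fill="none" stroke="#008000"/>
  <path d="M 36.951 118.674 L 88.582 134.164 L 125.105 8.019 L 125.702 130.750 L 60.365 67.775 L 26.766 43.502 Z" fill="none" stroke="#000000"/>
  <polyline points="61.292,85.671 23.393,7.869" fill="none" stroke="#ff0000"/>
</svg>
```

(Gcodetools for Inkscape — laser output)
G21
G90
G0 X127.041 Y125.274
M3 S831
G1 X107.328 Y11.384 F795
M5
G0 X36.951 Y41.208
M3 S530
G1 X88.582 Y25.718 F1683
G1 X125.105 Y151.863 F1683
G1 X125.702 Y29.132 F1683
G1 X60.365 Y92.107 F1683
G1 X26.766 Y116.380 F1683
G1 X36.951 Y41.208 F1683
M5
G0 X61.292 Y74.211
M3 S405
G1 X23.393 Y152.013 F3156
M5

Since the viewBox matches the mm dimensions, user units are millimetres directly. The only transform is the Y-flip y_m = 159.882 − y_svg.

Shape 1 is a line segment drawn with `<path>`. Its stroke #008000 means cut at S831, F795. After flipping Y the toolpath is (127.041,125.274) → (107.328,11.384).

Shape 2 is a closed polygon drawn with `<path>`. Its stroke #000000 means score at S530, F1683. After flipping Y the toolpath is (36.951,41.208) → (88.582,25.718) → (125.105,151.863) → (125.702,29.132) → (60.365,92.107) → (26.766,116.380) → (36.951,41.208), returning to the start.

Shape 3 is a line segment drawn with `<polyline>`. Its stroke #ff0000 means engrave at S405, F3156. After flipping Y the toolpath is (61.292,74.211) → (23.393,152.013).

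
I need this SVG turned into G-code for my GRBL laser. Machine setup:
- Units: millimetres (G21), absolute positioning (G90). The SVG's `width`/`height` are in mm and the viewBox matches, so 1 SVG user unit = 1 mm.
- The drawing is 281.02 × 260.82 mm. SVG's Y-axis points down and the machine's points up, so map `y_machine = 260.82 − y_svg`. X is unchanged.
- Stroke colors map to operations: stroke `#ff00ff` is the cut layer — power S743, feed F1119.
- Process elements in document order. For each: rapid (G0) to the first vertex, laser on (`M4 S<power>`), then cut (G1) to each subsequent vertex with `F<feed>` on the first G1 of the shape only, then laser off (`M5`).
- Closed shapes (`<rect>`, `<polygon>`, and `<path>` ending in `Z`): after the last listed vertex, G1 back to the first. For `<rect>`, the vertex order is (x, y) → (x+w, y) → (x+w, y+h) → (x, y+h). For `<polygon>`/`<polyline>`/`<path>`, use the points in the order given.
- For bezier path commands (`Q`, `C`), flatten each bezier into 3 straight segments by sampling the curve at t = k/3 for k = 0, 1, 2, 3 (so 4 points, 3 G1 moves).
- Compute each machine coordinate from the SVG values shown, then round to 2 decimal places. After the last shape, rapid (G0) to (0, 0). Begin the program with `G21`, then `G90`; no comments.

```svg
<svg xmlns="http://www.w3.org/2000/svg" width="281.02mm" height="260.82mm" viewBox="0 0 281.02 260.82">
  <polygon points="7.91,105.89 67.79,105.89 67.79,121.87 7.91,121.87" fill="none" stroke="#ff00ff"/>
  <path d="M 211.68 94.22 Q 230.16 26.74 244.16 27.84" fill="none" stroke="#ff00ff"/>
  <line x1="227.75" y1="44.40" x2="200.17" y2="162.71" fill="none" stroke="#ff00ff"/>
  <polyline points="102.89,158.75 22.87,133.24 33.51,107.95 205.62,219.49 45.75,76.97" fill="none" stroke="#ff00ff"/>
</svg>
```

G21
G90
G0 X7.91 Y154.93
M4 S743
G1 X67.79 Y154.93 F1119
G1 X67.79 Y138.95
G1 X7.91 Y138.95
G1 X7.91 Y154.93
M5
G0 X211.68 Y166.60
M4 S743
G1 X223.50 Y203.97 F1119
G1 X234.33 Y226.09
G1 X244.16 Y232.98
M5
G0 X227.75 Y216.42
M4 S743
G1 X200.17 Y98.11 F1119
M5
G0 X102.89 Y102.07
M4 S743
G1 X22.87 Y127.58 F1119
G1 X33.51 Y152.87
G1 X205.62 Y41.33
G1 X45.75 Y183.85
M5
G0 X0.00 Y0.00

1 u = 1 mm; y_m = 260.82 − y.

[1] `<polygon>` rectangle, #ff00ff→cut S743 F1119: (7.91,154.93) → (67.79,154.93) → (67.79,138.95) → (7.91,138.95) → (7.91,154.93) (closed)

[2] `<path>` quadratic bezier, #ff00ff→cut S743 F1119: (211.68,166.60) → (223.50,203.97) → (234.33,226.09) → (244.16,232.98)

[3] `<line>` line segment, #ff00ff→cut S743 F1119: (227.75,216.42) → (200.17,98.11)

[4] `<polyline>` open polyline, #ff00ff→cut S743 F1119: (102.89,102.07) → (22.87,127.58) → (33.51,152.87) → (205.62,41.33) → (45.75,183.85)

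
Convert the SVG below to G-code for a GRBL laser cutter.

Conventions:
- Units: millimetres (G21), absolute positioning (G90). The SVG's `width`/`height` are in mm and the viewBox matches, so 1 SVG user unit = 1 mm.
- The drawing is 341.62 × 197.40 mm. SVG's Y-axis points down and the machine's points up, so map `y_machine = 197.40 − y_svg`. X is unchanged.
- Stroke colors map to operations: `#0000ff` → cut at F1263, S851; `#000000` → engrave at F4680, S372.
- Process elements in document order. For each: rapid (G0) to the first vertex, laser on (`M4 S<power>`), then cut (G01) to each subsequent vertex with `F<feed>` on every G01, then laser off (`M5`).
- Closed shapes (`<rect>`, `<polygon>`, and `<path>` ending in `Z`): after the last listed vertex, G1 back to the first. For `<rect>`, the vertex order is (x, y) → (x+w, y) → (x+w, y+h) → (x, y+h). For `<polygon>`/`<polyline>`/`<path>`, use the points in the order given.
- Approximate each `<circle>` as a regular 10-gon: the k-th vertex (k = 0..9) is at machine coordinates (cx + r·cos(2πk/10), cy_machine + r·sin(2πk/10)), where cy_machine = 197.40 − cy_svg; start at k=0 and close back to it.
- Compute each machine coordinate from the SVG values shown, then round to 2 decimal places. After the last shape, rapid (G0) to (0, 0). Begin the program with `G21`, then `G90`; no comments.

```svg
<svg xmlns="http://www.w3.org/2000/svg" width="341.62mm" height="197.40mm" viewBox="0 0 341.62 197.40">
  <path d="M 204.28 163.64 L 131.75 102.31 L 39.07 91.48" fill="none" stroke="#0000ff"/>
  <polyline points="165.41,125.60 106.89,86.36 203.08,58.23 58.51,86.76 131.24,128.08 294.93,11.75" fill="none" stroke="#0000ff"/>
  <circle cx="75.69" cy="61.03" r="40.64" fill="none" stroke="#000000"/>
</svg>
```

Since the viewBox matches the mm dimensions, user units are millimetres directly. The only transform is the Y-flip y_m = 197.40 − y_svg.

Shape 1 is a open polyline drawn with `<path>`. Its stroke #0000ff means cut at S851, F1263. After flipping Y the toolpath is (204.28,33.76) → (131.75,95.09) → (39.07,105.92).

Shape 2 is a open polyline drawn with `<polyline>`. Its stroke #0000ff means cut at S851, F1263. After flipping Y the toolpath is (165.41,71.80) → (106.89,111.04) → (203.08,139.17) → (58.51,110.64) → (131.24,69.32) → (294.93,185.65).

Shape 3 is a circle drawn with `<circle>`. Its stroke #000000 means engrave at S372, F4680. After flipping Y the toolpath is (116.33,136.37) → (108.57,160.26) → (88.25,175.02) → (63.13,175.02) → (42.81,160.26) → (35.05,136.37) → (42.81,112.48) → (63.13,97.72) → (88.25,97.72) → (108.57,112.48) → (116.33,136.37), returning to the start.

G21
G90
G0 X204.28 Y33.76
M4 S851
G01 X131.75 Y95.09 F1263
G01 X39.07 Y105.92 F1263
M5
G0 X165.41 Y71.80
M4 S851
G01 X106.89 Y111.04 F1263
G01 X203.08 Y139.17 F1263
G01 X58.51 Y110.64 F1263
G01 X131.24 Y69.32 F1263
G01 X294.93 Y185.65 F1263
M5
G0 X116.33 Y136.37
M4 S372
G01 X108.57 Y160.26 F4680
G01 X88.25 Y175.02 F4680
G01 X63.13 Y175.02 F4680
G01 X42.81 Y160.26 F4680
G01 X35.05 Y136.37 F4680
G01 X42.81 Y112.48 F4680
G01 X63.13 Y97.72 F4680
G01 X88.25 Y97.72 F4680
G01 X108.57 Y112.48 F4680
G01 X116.33 Y136.37 F4680
M5
G0 X0.00 Y0.00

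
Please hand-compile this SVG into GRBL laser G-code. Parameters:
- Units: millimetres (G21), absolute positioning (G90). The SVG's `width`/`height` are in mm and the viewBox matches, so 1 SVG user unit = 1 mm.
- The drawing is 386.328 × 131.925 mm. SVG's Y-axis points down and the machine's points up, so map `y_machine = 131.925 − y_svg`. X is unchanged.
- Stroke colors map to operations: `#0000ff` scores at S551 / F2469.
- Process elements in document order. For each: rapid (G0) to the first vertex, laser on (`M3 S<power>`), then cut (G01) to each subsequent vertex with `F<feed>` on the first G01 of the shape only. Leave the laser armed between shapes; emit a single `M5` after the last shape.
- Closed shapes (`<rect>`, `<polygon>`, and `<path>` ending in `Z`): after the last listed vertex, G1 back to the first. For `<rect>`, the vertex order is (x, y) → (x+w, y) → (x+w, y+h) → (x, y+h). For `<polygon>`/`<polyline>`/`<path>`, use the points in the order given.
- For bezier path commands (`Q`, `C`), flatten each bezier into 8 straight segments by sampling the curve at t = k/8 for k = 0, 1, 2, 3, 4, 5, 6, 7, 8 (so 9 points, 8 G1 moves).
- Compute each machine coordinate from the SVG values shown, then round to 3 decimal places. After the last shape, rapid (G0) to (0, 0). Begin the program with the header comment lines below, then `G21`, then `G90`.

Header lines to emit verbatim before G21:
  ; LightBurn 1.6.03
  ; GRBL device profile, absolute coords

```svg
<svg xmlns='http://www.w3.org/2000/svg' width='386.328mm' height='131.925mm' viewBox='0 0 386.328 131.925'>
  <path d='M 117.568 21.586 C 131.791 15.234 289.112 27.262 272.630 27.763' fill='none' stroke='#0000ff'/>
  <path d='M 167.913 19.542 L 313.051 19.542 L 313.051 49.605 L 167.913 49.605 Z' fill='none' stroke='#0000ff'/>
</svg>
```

viewBox `0 0 386.328 131.925` with mm width/height → 1 unit = 1 mm. Flip: y_m = 131.925 − y_svg.

**Shape 1** — `<path>` cubic bezier, stroke `#0000ff` → score (S551, F2469). Control points (SVG): P0=(117.568,21.586), P1=(131.791,15.234), P2=(289.112,27.262), P3=(272.630,27.763); sampled at t=k/8. Machine vertices: (117.568,110.339) → (128.990,111.918) → (150.115,112.124) → (177.227,111.308) → (206.613,109.820) → (234.561,108.011) → (257.355,106.232) → (271.283,104.832) → (272.630,104.162). Open path.

**Shape 2** — `<path>` rectangle, stroke `#0000ff` → score (S551, F2469). Machine vertices: (167.913,112.383) → (313.051,112.383) → (313.051,82.320) → (167.913,82.320) → (167.913,112.383). Closed: final G1 returns to the first vertex.

; LightBurn 1.6.03
; GRBL device profile, absolute coords
G21
G90
G0 X117.568 Y110.339
M3 S551
G01 X128.990 Y111.918 F2469
G01 X150.115 Y112.124
G01 X177.227 Y111.308
G01 X206.613 Y109.820
G01 X234.561 Y108.011
G01 X257.355 Y106.232
G01 X271.283 Y104.832
G01 X272.630 Y104.162
G0 X167.913 Y112.383
M3 S551
G01 X313.051 Y112.383 F2469
G01 X313.051 Y82.320
G01 X167.913 Y82.320
G01 X167.913 Y112.383
M5
G0 X0.000 Y0.000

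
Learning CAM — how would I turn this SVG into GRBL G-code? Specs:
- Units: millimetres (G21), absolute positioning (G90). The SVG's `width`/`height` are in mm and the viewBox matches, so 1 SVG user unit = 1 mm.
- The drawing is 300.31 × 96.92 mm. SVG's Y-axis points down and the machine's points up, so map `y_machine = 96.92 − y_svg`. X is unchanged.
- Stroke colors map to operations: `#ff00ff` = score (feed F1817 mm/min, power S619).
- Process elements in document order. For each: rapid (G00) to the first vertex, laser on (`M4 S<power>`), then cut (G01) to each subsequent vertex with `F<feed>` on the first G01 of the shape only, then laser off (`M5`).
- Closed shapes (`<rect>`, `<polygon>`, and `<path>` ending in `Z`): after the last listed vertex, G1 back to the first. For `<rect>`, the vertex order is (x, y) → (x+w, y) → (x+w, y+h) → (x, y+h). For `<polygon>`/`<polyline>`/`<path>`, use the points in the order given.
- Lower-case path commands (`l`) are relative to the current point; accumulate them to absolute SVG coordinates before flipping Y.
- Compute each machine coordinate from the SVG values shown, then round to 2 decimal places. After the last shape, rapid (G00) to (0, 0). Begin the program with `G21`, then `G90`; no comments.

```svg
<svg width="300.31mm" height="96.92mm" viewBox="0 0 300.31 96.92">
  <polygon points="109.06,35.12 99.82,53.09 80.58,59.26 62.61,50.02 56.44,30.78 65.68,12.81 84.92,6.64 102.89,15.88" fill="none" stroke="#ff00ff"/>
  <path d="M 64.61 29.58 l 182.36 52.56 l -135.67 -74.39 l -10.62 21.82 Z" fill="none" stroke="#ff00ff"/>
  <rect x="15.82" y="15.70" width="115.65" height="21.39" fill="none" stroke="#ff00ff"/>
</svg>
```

G21
G90
G00 X109.06 Y61.80
M4 S619
G01 X99.82 Y43.83 F1817
G01 X80.58 Y37.66
G01 X62.61 Y46.90
G01 X56.44 Y66.14
G01 X65.68 Y84.11
G01 X84.92 Y90.28
G01 X102.89 Y81.04
G01 X109.06 Y61.80
M5
G00 X64.61 Y67.34
M4 S619
G01 X246.97 Y14.78 F1817
G01 X111.30 Y89.17
G01 X100.68 Y67.35
G01 X64.61 Y67.34
M5
G00 X15.82 Y81.22
M4 S619
G01 X131.47 Y81.22 F1817
G01 X131.47 Y59.83
G01 X15.82 Y59.83
G01 X15.82 Y81.22
M5
G00 X0.00 Y0.00

Since the viewBox matches the mm dimensions, user units are millimetres directly. The only transform is the Y-flip y_m = 96.92 − y_svg.

Shape 1 is a regular polygon drawn with `<polygon>`. Its stroke #ff00ff means score at S619, F1817. After flipping Y the toolpath is (109.06,61.80) → (99.82,43.83) → (80.58,37.66) → (62.61,46.90) → (56.44,66.14) → (65.68,84.11) → (84.92,90.28) → (102.89,81.04) → (109.06,61.80), returning to the start.

Shape 2 is a closed polygon drawn with `<path>`. Its stroke #ff00ff means score at S619, F1817. After flipping Y the toolpath is (64.61,67.34) → (246.97,14.78) → (111.30,89.17) → (100.68,67.35) → (64.61,67.34), returning to the start.

Shape 3 is a rectangle drawn with `<rect>`. Its stroke #ff00ff means score at S619, F1817. After flipping Y the toolpath is (15.82,81.22) → (131.47,81.22) → (131.47,59.83) → (15.82,59.83) → (15.82,81.22), returning to the start.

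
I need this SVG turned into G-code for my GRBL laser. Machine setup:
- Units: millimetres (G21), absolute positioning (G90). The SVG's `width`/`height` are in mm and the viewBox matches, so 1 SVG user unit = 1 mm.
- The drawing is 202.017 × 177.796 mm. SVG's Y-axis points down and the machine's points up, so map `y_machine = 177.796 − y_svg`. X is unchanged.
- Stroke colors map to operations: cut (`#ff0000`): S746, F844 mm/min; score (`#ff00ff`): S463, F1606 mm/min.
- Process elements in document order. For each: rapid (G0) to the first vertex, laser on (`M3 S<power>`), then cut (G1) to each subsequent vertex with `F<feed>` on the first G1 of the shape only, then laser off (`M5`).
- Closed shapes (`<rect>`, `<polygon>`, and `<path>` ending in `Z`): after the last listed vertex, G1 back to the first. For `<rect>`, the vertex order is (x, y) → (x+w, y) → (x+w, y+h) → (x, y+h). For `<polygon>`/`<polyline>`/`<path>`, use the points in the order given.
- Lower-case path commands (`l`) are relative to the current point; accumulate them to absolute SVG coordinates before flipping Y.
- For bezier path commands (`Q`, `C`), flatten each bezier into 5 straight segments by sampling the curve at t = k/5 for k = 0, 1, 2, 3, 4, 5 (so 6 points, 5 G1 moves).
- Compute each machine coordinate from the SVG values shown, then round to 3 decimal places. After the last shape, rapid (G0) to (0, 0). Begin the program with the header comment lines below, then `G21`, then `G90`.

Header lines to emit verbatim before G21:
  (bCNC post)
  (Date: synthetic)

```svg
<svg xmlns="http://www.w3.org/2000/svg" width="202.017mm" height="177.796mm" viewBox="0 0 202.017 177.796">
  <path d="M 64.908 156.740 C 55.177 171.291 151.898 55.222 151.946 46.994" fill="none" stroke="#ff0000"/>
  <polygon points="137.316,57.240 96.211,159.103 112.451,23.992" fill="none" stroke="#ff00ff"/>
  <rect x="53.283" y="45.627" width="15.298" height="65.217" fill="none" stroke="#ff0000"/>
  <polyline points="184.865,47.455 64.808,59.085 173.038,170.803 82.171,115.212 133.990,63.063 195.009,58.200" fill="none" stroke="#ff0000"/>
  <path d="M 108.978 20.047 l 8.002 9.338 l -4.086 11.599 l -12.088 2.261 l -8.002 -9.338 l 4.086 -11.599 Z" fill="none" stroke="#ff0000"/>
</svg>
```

(bCNC post)
(Date: synthetic)
G21
G90
G0 X64.908 Y21.056
M3 S746
G1 X70.219 Y26.092 F844
G1 X91.328 Y51.031
G1 X118.485 Y84.426
G1 X141.941 Y114.832
G1 X151.946 Y130.802
M5
G0 X137.316 Y120.556
M3 S463
G1 X96.211 Y18.693 F1606
G1 X112.451 Y153.804
G1 X137.316 Y120.556
M5
G0 X53.283 Y132.169
M3 S746
G1 X68.581 Y132.169 F844
G1 X68.581 Y66.952
G1 X53.283 Y66.952
G1 X53.283 Y132.169
M5
G0 X184.865 Y130.341
M3 S746
G1 X64.808 Y118.711 F844
G1 X173.038 Y6.993
G1 X82.171 Y62.584
G1 X133.990 Y114.733
G1 X195.009 Y119.596
M5
G0 X108.978 Y157.749
M3 S746
G1 X116.980 Y148.411 F844
G1 X112.894 Y136.812
G1 X100.806 Y134.551
G1 X92.804 Y143.889
G1 X96.890 Y155.488
G1 X108.978 Y157.749
M5
G0 X0.000 Y0.000

1 u = 1 mm; y_m = 177.796 − y.

[1] `<path>` cubic bezier, #ff0000→cut S746 F844: (64.908,21.056) → (70.219,26.092) → (91.328,51.031) → (118.485,84.426) → (141.941,114.832) → (151.946,130.802)

[2] `<polygon>` closed polygon, #ff00ff→score S463 F1606: (137.316,120.556) → (96.211,18.693) → (112.451,153.804) → (137.316,120.556) (closed)

[3] `<rect>` rectangle, #ff0000→cut S746 F844: (53.283,132.169) → (68.581,132.169) → (68.581,66.952) → (53.283,66.952) → (53.283,132.169) (closed)

[4] `<polyline>` open polyline, #ff0000→cut S746 F844: (184.865,130.341) → (64.808,118.711) → (173.038,6.993) → (82.171,62.584) → (133.990,114.733) → (195.009,119.596)

[5] `<path>` regular polygon, #ff0000→cut S746 F844: (108.978,157.749) → (116.980,148.411) → (112.894,136.812) → (100.806,134.551) → (92.804,143.889) → (96.890,155.488) → (108.978,157.749) (closed)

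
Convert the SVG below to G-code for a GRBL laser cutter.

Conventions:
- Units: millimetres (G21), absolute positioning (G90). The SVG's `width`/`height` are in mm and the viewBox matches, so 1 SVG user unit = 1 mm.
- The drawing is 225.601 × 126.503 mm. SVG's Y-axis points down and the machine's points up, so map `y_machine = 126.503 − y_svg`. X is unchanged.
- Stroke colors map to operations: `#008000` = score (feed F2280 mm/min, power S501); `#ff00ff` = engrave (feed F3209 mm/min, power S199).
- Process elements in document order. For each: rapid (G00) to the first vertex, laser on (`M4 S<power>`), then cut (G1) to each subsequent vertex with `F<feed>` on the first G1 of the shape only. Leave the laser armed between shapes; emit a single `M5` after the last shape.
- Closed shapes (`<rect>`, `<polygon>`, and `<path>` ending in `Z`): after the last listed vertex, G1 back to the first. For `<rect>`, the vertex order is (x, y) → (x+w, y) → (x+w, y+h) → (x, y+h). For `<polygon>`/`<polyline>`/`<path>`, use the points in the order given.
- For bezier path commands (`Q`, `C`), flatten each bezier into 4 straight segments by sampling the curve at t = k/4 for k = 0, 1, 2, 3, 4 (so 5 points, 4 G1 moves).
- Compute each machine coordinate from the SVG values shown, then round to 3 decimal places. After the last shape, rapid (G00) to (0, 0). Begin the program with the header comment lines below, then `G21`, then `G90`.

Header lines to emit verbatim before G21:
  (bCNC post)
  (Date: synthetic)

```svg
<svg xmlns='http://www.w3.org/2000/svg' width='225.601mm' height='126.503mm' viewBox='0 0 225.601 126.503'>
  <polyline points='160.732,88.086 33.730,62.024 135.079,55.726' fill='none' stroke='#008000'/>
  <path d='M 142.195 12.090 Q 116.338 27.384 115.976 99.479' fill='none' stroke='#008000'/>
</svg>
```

(bCNC post)
(Date: synthetic)
G21
G90
G00 X160.732 Y38.417
M4 S501
G1 X33.730 Y64.479 F2280
G1 X135.079 Y70.777
G00 X142.195 Y114.413
M4 S501
G1 X130.860 Y103.216 F2280
G1 X122.712 Y84.919
G1 X117.750 Y59.521
G1 X115.976 Y27.024
M5
G00 X0.000 Y0.000

Since the viewBox matches the mm dimensions, user units are millimetres directly. The only transform is the Y-flip y_m = 126.503 − y_svg.

Shape 1 is a open polyline drawn with `<polyline>`. Its stroke #008000 means score at S501, F2280. After flipping Y the toolpath is (160.732,38.417) → (33.730,64.479) → (135.079,70.777).

Shape 2 is a quadratic bezier drawn with `<path>`. Its stroke #008000 means score at S501, F2280. After flipping Y the toolpath is (142.195,114.413) → (130.860,103.216) → (122.712,84.919) → (117.750,59.521) → (115.976,27.024).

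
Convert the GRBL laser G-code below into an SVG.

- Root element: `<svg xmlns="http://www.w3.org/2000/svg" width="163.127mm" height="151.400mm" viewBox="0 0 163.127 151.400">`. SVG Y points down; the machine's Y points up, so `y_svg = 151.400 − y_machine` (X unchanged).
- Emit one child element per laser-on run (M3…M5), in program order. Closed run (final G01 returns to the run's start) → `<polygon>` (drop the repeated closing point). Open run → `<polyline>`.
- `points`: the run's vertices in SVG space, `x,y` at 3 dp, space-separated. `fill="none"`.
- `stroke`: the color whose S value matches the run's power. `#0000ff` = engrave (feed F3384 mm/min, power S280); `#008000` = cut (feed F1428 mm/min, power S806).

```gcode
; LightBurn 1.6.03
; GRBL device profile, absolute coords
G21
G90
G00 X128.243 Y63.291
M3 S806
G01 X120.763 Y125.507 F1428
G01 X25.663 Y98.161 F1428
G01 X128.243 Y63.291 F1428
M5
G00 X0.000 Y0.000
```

<svg xmlns="http://www.w3.org/2000/svg" width="163.127mm" height="151.400mm" viewBox="0 0 163.127 151.400">
  <polygon points="128.243,88.109 120.763,25.893 25.663,53.239" fill="none" stroke="#008000"/>
</svg>

Machine Y-up, SVG Y-down with viewBox height 151.400, so y_svg = 151.400 − y_machine; X carries over. Every run uses S806, so all elements get stroke `#008000` (cut).

Run 1: The run returns to its start, so emit a `<polygon>` with points (Y-flipped): 128.243,88.109 120.763,25.893 25.663,53.239.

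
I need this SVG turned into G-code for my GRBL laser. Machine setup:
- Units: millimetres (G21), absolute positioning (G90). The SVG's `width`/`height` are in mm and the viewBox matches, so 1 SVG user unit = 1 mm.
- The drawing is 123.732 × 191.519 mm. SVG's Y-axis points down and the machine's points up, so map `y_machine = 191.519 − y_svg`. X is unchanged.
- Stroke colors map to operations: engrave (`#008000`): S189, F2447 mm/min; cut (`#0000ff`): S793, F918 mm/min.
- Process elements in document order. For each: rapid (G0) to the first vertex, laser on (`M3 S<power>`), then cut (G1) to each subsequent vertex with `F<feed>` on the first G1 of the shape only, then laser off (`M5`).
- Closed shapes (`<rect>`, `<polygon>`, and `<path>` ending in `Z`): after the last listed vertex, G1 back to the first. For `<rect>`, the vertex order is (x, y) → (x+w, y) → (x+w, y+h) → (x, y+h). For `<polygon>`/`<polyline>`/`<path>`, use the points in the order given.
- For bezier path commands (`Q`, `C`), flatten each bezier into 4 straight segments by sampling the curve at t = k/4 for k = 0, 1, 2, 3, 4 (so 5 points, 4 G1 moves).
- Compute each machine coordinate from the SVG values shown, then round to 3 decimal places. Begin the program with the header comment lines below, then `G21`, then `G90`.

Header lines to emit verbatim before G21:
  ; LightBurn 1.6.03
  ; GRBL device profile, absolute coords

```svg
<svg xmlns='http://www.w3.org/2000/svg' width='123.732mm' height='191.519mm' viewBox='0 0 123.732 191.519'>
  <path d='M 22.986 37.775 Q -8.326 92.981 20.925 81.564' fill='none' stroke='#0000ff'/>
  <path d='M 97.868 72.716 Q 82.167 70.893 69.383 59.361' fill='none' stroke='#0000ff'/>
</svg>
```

viewBox `0 0 123.732 191.519` with mm width/height → 1 unit = 1 mm. Flip: y_m = 191.519 − y_svg.

**Shape 1** — `<path>` quadratic bezier, stroke `#0000ff` → cut (S793, F918). Control points (SVG): P0=(22.986,37.775), P1=(-8.326,92.981), P2=(20.925,81.564); sampled at t=k/4. Machine vertices: (22.986,153.744) → (11.115,130.305) → (6.815,115.194) → (10.085,108.410) → (20.925,109.955). Open path.

**Shape 2** — `<path>` quadratic bezier, stroke `#0000ff` → cut (S793, F918). Control points (SVG): P0=(97.868,72.716), P1=(82.167,70.893), P2=(69.383,59.361); sampled at t=k/4. Machine vertices: (97.868,118.803) → (90.200,120.321) → (82.896,123.053) → (75.957,126.999) → (69.383,132.158). Open path.

; LightBurn 1.6.03
; GRBL device profile, absolute coords
G21
G90
G0 X22.986 Y153.744
M3 S793
G1 X11.115 Y130.305 F918
G1 X6.815 Y115.194
G1 X10.085 Y108.410
G1 X20.925 Y109.955
M5
G0 X97.868 Y118.803
M3 S793
G1 X90.200 Y120.321 F918
G1 X82.896 Y123.053
G1 X75.957 Y126.999
G1 X69.383 Y132.158
M5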